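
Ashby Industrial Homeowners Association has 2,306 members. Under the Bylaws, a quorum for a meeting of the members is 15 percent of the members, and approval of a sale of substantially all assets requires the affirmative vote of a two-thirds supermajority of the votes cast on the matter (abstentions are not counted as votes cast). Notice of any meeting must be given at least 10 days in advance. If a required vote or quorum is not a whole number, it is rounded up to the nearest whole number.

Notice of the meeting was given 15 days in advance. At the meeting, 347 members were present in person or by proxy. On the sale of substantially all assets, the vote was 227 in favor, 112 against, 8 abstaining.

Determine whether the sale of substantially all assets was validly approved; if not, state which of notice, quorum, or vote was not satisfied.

Notice: 15 days given; 10 required. Satisfied.
Quorum: 15% of 2,306 = 345.90, rounded up to 346; 347 present. Satisfied.
Vote: requires two-thirds of the votes cast (347 − 8 abstaining = 339); 2/3 of 339 = 226, so 226 needed; 227 in favor. Satisfied.

Valid — all requirements satisfied.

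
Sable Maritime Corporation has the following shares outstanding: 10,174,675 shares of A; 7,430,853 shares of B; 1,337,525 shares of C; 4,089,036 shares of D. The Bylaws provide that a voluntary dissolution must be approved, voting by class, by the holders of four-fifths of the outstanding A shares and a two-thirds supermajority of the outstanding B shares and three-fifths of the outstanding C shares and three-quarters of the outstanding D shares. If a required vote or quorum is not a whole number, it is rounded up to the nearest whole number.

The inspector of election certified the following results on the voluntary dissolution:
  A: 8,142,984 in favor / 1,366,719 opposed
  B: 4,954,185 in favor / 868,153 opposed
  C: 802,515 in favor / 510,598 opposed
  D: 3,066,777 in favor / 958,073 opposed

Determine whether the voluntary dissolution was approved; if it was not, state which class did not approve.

A: 4/5 of 10174675 = 8139740; 8,139,740 required, 8,142,984 in favor — approved.
B: 2/3 of 7430853 = 4953902; 4,953,902 required, 4,954,185 in favor — approved.
C: 3/5 of 1337525 = 802515; 802,515 required, 802,515 in favor — approved.
D: 3/4 of 4089036 = 3066777; 3,066,777 required, 3,066,777 in favor — approved.

Approved — every class gave the required vote.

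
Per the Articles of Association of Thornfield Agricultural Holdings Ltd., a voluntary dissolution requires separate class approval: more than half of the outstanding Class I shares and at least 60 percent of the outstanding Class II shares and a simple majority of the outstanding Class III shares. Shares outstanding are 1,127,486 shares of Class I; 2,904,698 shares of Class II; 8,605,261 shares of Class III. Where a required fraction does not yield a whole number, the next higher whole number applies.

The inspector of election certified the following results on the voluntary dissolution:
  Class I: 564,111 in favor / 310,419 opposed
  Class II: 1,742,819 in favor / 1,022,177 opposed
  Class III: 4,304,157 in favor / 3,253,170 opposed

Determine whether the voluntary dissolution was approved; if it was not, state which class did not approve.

Approved — every class gave the required vote.

Class I: a majority of 1127486 is 563744; 563,744 required, 564,111 in favor — approved.
Class II: 3/5 of 2904698 = 1742818.80, rounded up to 1742819; 1,742,819 required, 1,742,819 in favor — approved.
Class III: a majority of 8605261 is 4302631; 4,302,631 required, 4,304,157 in favor — approved.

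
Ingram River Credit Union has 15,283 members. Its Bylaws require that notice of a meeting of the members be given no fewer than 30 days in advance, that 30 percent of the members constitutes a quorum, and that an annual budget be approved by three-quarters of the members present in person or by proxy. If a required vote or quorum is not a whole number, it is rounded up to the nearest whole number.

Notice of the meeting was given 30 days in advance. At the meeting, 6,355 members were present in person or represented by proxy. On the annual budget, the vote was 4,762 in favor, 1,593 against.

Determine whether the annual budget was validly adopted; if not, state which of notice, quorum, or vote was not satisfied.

Notice: 30 days given; 30 required. Satisfied.
Quorum: 30% of 15,283 = 4,584.90, rounded up to 4,585; 6,355 present. Satisfied.
Vote: requires three-fourths of those present (6,355); 3/4 of 6355 = 4766.25, rounded up to 4767, so 4,767 needed; 4,762 in favor. Not satisfied.

Invalid — vote requirement not satisfied.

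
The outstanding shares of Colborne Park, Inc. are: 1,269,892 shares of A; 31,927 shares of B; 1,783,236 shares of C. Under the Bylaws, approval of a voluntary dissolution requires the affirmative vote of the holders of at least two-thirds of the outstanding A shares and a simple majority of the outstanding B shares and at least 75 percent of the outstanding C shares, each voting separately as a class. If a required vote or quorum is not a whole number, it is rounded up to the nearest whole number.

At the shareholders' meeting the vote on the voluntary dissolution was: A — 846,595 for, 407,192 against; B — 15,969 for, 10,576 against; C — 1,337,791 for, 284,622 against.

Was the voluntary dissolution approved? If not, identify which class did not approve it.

Approved — every class gave the required vote.

A: 2/3 of 1269892 = 846594.67, rounded up to 846595; 846,595 required, 846,595 in favor — approved.
B: a majority of 31927 is 15964; 15,964 required, 15,969 in favor — approved.
C: 3/4 of 1783236 = 1337427; 1,337,427 required, 1,337,791 in favor — approved.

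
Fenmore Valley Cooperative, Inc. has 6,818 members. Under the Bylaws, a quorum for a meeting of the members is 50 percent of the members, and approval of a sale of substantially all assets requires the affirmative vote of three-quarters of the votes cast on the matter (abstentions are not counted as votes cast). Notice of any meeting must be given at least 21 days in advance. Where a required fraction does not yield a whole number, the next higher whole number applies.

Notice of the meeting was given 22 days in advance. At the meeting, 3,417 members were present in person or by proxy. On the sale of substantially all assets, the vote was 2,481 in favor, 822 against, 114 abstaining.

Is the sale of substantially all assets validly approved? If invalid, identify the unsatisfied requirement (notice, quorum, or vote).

Notice: 22 days given; 21 required. Satisfied.
Quorum: 50% of 6,818 = 3,409; 3,417 present. Satisfied.
Vote: requires three-fourths of the votes cast (3,417 − 114 abstaining = 3,303); 3/4 of 3303 = 2477.25, rounded up to 2478, so 2,478 needed; 2,481 in favor. Satisfied.

Valid — all requirements satisfied.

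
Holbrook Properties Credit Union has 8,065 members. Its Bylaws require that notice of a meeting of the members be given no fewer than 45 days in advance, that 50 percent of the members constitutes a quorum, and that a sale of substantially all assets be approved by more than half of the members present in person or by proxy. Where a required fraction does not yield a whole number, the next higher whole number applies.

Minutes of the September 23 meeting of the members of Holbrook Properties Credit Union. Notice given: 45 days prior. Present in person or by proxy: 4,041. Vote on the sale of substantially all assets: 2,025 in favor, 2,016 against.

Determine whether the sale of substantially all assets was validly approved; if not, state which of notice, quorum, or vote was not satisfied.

Notice: 45 days given; 45 required. Satisfied.
Quorum: 50% of 8,065 = 4,032.50, rounded up to 4,033; 4,041 present. Satisfied.
Vote: requires a majority of those present (4,041); a majority of 4041 is 2021, so 2,021 needed; 2,025 in favor. Satisfied.

Valid — all requirements satisfied.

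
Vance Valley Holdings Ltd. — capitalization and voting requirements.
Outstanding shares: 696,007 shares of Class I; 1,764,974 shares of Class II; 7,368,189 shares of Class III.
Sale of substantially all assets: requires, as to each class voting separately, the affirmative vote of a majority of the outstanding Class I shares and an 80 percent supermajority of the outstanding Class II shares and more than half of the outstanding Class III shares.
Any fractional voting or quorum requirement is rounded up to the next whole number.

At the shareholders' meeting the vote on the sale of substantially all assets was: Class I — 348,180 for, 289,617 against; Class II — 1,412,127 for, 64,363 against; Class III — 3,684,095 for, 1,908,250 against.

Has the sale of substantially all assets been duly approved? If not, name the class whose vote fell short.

Approved — every class gave the required vote.

Class I: a majority of 696007 is 348004; 348,004 required, 348,180 in favor — approved.
Class II: 4/5 of 1764974 = 1411979.20, rounded up to 1411980; 1,411,980 required, 1,412,127 in favor — approved.
Class III: a majority of 7368189 is 3684095; 3,684,095 required, 3,684,095 in favor — approved.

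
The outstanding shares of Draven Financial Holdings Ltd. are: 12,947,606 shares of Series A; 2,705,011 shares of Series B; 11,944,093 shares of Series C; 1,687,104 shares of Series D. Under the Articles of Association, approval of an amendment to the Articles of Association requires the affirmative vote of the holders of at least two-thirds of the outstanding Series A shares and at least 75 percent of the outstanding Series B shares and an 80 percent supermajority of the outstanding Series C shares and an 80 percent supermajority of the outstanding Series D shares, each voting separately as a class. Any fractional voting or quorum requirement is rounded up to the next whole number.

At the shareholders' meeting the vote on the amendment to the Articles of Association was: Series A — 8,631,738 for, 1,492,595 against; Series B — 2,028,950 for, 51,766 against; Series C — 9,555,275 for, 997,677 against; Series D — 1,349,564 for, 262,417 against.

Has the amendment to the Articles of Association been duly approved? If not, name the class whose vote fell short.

Series A: 2/3 of 12947606 = 8631737.33, rounded up to 8631738; 8,631,738 required, 8,631,738 in favor — approved.
Series B: 3/4 of 2705011 = 2028758.25, rounded up to 2028759; 2,028,759 required, 2,028,950 in favor — approved.
Series C: 4/5 of 11944093 = 9555274.40, rounded up to 9555275; 9,555,275 required, 9,555,275 in favor — approved.
Series D: 4/5 of 1687104 = 1349683.20, rounded up to 1349684; 1,349,684 required, 1,349,564 in favor — not approved.

Not approved — the Series D shares did not give the required vote.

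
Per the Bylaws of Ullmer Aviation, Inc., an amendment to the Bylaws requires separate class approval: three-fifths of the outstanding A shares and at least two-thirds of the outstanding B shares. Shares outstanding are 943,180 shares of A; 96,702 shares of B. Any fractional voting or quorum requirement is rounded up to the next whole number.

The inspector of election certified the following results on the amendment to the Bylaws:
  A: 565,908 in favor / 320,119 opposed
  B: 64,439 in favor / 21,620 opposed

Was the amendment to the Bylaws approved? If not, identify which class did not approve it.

A: 3/5 of 943180 = 565908; 565,908 required, 565,908 in favor — approved.
B: 2/3 of 96702 = 64468; 64,468 required, 64,439 in favor — not approved.

Not approved — the B shares did not give the required vote.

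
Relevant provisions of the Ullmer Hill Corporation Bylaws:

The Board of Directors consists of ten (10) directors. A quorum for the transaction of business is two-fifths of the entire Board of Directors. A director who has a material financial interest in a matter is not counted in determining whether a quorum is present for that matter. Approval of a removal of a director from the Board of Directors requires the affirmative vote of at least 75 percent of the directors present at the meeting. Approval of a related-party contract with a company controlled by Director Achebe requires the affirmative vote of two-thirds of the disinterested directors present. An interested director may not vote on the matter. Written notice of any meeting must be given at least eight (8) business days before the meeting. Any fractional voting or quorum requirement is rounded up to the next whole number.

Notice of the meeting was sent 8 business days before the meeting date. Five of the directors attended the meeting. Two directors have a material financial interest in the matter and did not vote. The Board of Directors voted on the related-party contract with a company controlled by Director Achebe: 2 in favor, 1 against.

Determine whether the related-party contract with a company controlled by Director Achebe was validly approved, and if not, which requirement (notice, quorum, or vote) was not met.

Notice: 8 business days given; 8 required (8 ≥ 8). Satisfied.
Quorum: 5 present, but the 2 interested directors do not count, leaving 3. Quorum is 4. Not satisfied.
Vote: the related-party contract with a company controlled by Director Achebe requires two-thirds of the disinterested directors present (5 − 2 = 3). 2/3 of 3 = 2, so 2 affirmative votes are needed; 2 voted in favor. Satisfied. (Moot — without a quorum no business can be validly transacted.)

Invalid — quorum requirement not satisfied.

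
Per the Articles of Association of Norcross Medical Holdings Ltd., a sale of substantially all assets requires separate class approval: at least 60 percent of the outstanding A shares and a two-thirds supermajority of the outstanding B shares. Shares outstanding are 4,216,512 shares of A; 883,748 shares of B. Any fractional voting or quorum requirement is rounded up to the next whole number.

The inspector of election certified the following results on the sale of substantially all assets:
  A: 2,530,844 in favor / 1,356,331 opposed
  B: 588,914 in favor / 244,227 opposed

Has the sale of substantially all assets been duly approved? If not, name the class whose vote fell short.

Not approved — the B shares did not give the required vote.

A: 3/5 of 4216512 = 2529907.20, rounded up to 2529908; 2,529,908 required, 2,530,844 in favor — approved.
B: 2/3 of 883748 = 589165.33, rounded up to 589166; 589,166 required, 588,914 in favor — not approved.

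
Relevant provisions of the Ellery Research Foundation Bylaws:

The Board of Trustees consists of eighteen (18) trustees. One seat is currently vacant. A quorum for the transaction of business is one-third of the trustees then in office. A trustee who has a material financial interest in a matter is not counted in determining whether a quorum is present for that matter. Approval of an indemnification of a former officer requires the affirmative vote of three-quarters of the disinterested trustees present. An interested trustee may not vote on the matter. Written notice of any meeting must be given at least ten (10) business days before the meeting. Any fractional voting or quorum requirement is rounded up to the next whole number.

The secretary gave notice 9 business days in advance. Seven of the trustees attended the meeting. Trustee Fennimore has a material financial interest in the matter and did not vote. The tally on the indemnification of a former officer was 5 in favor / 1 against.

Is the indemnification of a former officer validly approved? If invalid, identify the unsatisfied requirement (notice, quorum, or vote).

Notice: 9 business days given; 10 required (9 < 10). Not satisfied.
Quorum: 7 present, but the 1 interested trustee does not count, leaving 6. Quorum is 6. Satisfied.
Vote: the indemnification of a former officer requires three-fourths of the disinterested trustees present (7 − 1 = 6). 3/4 of 6 = 4.50, rounded up to 5, so 5 affirmative votes are needed; 5 voted in favor. Satisfied.

Invalid — notice requirement not satisfied.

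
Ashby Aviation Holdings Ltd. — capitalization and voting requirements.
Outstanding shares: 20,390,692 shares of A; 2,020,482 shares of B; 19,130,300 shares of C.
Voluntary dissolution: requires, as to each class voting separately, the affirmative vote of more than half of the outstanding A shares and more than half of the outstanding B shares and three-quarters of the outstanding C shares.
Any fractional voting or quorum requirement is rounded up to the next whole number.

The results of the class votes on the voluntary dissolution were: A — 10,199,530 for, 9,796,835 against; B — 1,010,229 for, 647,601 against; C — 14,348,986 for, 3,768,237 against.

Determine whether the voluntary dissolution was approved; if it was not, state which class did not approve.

Not approved — the B shares did not give the required vote.

A: a majority of 20390692 is 10195347; 10,195,347 required, 10,199,530 in favor — approved.
B: a majority of 2020482 is 1010242; 1,010,242 required, 1,010,229 in favor — not approved.
C: 3/4 of 19130300 = 14347725; 14,347,725 required, 14,348,986 in favor — approved.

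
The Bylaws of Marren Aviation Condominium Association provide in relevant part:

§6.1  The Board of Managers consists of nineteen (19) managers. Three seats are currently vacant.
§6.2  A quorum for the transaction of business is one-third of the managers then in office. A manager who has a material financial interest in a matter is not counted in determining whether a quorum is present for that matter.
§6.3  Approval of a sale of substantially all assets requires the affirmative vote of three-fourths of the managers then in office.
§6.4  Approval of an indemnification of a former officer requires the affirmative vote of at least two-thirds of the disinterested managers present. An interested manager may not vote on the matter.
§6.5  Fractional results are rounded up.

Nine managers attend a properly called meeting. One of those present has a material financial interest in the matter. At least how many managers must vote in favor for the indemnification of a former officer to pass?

6

The indemnification of a former officer requires two-thirds of the disinterested managers present (9 − 1 = 8).
2/3 of 8 = 5.33, rounded up to 6.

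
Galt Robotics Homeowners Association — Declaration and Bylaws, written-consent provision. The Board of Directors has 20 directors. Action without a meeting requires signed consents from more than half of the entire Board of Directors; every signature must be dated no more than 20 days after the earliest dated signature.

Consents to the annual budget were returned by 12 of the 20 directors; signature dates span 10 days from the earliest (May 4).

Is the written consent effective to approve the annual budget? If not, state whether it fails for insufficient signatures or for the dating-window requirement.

Signatures required: more than half of 20 — a majority of 20 is 11, so 11 needed; 12 signed. Sufficient.
Dating window: the latest signature is 10 days after the earliest; the limit is 20 days. Within the window.

Effective — both the signature and dating-window requirements are satisfied.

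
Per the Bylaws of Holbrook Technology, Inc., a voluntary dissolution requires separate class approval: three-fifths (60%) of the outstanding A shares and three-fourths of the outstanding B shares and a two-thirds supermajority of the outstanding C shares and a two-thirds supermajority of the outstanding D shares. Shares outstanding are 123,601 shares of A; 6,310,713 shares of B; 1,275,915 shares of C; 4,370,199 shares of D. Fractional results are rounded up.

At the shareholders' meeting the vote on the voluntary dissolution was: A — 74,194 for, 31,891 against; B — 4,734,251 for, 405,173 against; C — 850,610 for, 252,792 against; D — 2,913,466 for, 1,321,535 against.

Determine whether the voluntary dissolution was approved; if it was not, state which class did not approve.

A: 3/5 of 123601 = 74160.60, rounded up to 74161; 74,161 required, 74,194 in favor — approved.
B: 3/4 of 6310713 = 4733034.75, rounded up to 4733035; 4,733,035 required, 4,734,251 in favor — approved.
C: 2/3 of 1275915 = 850610; 850,610 required, 850,610 in favor — approved.
D: 2/3 of 4370199 = 2913466; 2,913,466 required, 2,913,466 in favor — approved.

Approved — every class gave the required vote.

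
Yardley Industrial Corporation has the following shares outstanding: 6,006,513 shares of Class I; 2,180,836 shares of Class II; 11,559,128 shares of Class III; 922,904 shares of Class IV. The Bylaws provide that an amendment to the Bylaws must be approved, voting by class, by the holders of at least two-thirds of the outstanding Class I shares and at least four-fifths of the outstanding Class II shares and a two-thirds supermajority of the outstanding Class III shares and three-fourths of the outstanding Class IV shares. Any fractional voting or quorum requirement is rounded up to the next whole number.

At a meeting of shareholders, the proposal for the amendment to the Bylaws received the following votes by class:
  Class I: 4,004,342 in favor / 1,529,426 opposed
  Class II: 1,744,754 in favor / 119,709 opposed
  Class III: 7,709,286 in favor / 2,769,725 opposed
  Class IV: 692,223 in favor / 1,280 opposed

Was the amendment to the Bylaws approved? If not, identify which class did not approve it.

Approved — every class gave the required vote.

Class I: 2/3 of 6006513 = 4004342; 4,004,342 required, 4,004,342 in favor — approved.
Class II: 4/5 of 2180836 = 1744668.80, rounded up to 1744669; 1,744,669 required, 1,744,754 in favor — approved.
Class III: 2/3 of 11559128 = 7706085.33, rounded up to 7706086; 7,706,086 required, 7,709,286 in favor — approved.
Class IV: 3/4 of 922904 = 692178; 692,178 required, 692,223 in favor — approved.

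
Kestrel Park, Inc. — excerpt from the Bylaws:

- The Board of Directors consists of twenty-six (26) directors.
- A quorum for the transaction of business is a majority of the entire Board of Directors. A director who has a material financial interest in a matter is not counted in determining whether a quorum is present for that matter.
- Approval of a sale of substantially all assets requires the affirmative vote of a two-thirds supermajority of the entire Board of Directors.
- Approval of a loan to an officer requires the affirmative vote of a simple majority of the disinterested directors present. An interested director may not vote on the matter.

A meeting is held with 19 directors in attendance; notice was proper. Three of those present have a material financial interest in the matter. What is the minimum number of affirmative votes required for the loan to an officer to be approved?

The loan to an officer requires a majority of the disinterested directors present (19 − 3 = 16).
A majority of 16 is 9.

9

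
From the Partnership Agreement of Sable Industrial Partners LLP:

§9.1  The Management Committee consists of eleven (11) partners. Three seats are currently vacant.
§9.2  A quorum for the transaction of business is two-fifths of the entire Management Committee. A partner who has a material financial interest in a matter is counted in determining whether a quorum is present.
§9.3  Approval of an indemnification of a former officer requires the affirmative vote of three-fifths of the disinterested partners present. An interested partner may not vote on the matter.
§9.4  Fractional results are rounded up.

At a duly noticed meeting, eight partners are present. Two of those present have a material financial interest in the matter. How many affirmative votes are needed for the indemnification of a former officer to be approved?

The indemnification of a former officer requires three-fifths of the disinterested partners present (8 − 2 = 6).
3/5 of 6 = 3.60, rounded up to 4.

4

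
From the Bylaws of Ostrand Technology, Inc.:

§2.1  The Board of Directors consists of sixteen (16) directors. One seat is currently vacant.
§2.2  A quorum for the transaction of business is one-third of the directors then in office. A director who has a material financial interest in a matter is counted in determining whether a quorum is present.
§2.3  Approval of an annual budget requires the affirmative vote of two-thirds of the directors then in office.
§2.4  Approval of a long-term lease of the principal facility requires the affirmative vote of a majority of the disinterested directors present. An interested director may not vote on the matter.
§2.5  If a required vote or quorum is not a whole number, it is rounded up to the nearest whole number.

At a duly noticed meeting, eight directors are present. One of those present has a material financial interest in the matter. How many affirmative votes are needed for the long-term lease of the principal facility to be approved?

4

The long-term lease of the principal facility requires a majority of the disinterested directors present (8 − 1 = 7).
A majority of 7 is 4.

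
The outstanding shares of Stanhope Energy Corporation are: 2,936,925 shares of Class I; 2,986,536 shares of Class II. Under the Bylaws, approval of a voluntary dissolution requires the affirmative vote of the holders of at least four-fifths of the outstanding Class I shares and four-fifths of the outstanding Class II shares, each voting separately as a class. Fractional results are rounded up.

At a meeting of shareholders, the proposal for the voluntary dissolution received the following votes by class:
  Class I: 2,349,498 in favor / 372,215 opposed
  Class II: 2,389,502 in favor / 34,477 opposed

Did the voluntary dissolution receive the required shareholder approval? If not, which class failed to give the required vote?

Not approved — the Class I shares did not give the required vote.

Class I: 4/5 of 2936925 = 2349540; 2,349,540 required, 2,349,498 in favor — not approved.
Class II: 4/5 of 2986536 = 2389228.80, rounded up to 2389229; 2,389,229 required, 2,389,502 in favor — approved.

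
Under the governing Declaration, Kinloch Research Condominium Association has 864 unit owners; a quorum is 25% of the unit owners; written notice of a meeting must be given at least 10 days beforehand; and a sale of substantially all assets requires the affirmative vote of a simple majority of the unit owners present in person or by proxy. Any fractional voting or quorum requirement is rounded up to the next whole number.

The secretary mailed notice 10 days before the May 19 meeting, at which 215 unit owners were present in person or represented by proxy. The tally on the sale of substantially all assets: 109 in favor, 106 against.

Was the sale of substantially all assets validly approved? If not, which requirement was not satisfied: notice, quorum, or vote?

Invalid — quorum requirement not satisfied.

Notice: 10 days given; 10 required. Satisfied.
Quorum: 25% of 864 = 216; 215 present. Not satisfied.
Vote: requires a majority of those present (215); a majority of 215 is 108, so 108 needed; 109 in favor. Satisfied.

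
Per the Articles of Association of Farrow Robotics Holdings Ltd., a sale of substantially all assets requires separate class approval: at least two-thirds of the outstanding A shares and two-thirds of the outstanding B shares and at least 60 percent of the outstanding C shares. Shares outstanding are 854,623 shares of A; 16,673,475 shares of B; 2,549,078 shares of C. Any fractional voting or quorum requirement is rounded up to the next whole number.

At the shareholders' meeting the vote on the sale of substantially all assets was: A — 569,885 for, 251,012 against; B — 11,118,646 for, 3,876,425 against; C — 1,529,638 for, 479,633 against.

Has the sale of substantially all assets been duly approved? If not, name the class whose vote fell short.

A: 2/3 of 854623 = 569748.67, rounded up to 569749; 569,749 required, 569,885 in favor — approved.
B: 2/3 of 16673475 = 11115650; 11,115,650 required, 11,118,646 in favor — approved.
C: 3/5 of 2549078 = 1529446.80, rounded up to 1529447; 1,529,447 required, 1,529,638 in favor — approved.

Approved — every class gave the required vote.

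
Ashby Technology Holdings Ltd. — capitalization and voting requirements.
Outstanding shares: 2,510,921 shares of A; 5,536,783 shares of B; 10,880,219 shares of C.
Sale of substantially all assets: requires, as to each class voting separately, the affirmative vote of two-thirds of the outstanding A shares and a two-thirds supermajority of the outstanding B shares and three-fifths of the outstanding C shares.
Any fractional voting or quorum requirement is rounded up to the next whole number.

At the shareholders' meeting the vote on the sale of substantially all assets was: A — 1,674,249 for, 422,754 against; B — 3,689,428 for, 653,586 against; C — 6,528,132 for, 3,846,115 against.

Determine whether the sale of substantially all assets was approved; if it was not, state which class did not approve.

Not approved — the B shares did not give the required vote.

A: 2/3 of 2510921 = 1673947.33, rounded up to 1673948; 1,673,948 required, 1,674,249 in favor — approved.
B: 2/3 of 5536783 = 3691188.67, rounded up to 3691189; 3,691,189 required, 3,689,428 in favor — not approved.
C: 3/5 of 10880219 = 6528131.40, rounded up to 6528132; 6,528,132 required, 6,528,132 in favor — approved.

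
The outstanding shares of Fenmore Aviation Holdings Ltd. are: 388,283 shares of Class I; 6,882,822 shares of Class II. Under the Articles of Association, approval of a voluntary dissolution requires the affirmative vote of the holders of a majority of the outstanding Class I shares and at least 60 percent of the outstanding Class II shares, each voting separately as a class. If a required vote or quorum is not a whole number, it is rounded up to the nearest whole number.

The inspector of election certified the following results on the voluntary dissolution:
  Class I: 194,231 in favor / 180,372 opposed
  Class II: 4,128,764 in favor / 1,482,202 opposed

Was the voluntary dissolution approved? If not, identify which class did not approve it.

Not approved — the Class II shares did not give the required vote.

Class I: a majority of 388283 is 194142; 194,142 required, 194,231 in favor — approved.
Class II: 3/5 of 6882822 = 4129693.20, rounded up to 4129694; 4,129,694 required, 4,128,764 in favor — not approved.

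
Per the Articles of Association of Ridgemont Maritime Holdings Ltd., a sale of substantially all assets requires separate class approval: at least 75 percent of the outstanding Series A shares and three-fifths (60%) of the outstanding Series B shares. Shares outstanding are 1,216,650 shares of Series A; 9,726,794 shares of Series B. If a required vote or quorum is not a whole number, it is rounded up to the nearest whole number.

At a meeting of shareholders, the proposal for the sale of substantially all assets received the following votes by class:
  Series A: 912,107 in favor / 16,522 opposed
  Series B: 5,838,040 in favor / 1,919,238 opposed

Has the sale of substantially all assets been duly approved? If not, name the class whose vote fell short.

Series A: 3/4 of 1216650 = 912487.50, rounded up to 912488; 912,488 required, 912,107 in favor — not approved.
Series B: 3/5 of 9726794 = 5836076.40, rounded up to 5836077; 5,836,077 required, 5,838,040 in favor — approved.

Not approved — the Series A shares did not give the required vote.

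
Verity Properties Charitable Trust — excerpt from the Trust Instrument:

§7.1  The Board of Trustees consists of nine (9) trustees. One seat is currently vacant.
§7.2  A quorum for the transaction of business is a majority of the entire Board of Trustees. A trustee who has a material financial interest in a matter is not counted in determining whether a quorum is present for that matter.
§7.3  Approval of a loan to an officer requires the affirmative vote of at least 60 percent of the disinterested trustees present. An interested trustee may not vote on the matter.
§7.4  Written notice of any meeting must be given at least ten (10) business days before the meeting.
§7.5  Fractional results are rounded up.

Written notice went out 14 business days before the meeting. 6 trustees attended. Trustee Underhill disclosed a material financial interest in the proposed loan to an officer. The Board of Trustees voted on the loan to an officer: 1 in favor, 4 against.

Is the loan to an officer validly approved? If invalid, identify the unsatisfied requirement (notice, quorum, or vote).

Invalid — vote requirement not satisfied.

Notice: 14 business days given; 10 required (14 ≥ 10). Satisfied.
Quorum: 6 present, but the 1 interested trustee does not count, leaving 5. Quorum is 5. Satisfied.
Vote: the loan to an officer requires three-fifths of the disinterested trustees present (6 − 1 = 5). 3/5 of 5 = 3, so 3 affirmative votes are needed; 1 voted in favor. Not satisfied.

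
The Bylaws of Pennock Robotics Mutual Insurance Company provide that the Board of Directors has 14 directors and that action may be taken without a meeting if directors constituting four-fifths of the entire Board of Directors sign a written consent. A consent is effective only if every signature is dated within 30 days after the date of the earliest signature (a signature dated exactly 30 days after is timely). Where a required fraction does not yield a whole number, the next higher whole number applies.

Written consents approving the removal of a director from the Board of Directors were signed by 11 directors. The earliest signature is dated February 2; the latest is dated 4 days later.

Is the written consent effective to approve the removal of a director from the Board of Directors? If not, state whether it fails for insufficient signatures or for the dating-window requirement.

Signatures required: four-fifths of 14 — 4/5 of 14 = 11.20, rounded up to 12, so 12 needed; 11 signed. Insufficient.
Dating window: the latest signature is 4 days after the earliest; the limit is 30 days. Within the window.

Not effective — insufficient signatures.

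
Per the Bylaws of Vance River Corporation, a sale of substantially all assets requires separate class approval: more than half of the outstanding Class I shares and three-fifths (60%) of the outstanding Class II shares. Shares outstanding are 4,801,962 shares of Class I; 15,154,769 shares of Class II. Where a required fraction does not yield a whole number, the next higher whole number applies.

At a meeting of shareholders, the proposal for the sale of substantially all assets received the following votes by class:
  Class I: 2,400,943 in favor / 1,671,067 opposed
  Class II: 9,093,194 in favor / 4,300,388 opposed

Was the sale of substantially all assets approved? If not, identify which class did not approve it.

Class I: a majority of 4801962 is 2400982; 2,400,982 required, 2,400,943 in favor — not approved.
Class II: 3/5 of 15154769 = 9092861.40, rounded up to 9092862; 9,092,862 required, 9,093,194 in favor — approved.

Not approved — the Class I shares did not give the required vote.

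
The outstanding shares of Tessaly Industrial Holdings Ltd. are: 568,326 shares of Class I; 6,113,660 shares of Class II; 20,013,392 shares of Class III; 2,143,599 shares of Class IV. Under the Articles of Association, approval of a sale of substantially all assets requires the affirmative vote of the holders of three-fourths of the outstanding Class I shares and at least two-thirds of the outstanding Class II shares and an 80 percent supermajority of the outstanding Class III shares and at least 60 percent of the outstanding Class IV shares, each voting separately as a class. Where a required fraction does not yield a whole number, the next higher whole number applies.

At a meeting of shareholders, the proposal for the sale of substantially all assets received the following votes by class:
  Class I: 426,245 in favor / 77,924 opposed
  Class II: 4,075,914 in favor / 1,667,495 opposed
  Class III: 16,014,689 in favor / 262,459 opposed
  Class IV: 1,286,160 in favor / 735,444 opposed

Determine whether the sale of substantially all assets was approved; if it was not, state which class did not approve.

Class I: 3/4 of 568326 = 426244.50, rounded up to 426245; 426,245 required, 426,245 in favor — approved.
Class II: 2/3 of 6113660 = 4075773.33, rounded up to 4075774; 4,075,774 required, 4,075,914 in favor — approved.
Class III: 4/5 of 20013392 = 16010713.60, rounded up to 16010714; 16,010,714 required, 16,014,689 in favor — approved.
Class IV: 3/5 of 2143599 = 1286159.40, rounded up to 1286160; 1,286,160 required, 1,286,160 in favor — approved.

Approved — every class gave the required vote.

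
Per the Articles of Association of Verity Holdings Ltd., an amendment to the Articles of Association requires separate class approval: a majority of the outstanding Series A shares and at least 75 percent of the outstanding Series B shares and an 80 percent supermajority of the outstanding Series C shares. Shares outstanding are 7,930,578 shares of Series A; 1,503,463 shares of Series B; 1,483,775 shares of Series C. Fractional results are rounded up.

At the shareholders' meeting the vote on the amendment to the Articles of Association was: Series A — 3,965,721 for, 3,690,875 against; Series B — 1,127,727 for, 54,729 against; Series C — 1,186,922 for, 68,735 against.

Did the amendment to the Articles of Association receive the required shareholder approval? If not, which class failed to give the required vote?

Series A: a majority of 7930578 is 3965290; 3,965,290 required, 3,965,721 in favor — approved.
Series B: 3/4 of 1503463 = 1127597.25, rounded up to 1127598; 1,127,598 required, 1,127,727 in favor — approved.
Series C: 4/5 of 1483775 = 1187020; 1,187,020 required, 1,186,922 in favor — not approved.

Not approved — the Series C shares did not give the required vote.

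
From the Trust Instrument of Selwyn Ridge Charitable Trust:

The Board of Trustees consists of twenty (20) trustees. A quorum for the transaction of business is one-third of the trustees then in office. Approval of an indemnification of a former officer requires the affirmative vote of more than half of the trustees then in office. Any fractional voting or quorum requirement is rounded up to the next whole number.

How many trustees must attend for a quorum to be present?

1/3 of 20 = 6.67, rounded up to 7.

7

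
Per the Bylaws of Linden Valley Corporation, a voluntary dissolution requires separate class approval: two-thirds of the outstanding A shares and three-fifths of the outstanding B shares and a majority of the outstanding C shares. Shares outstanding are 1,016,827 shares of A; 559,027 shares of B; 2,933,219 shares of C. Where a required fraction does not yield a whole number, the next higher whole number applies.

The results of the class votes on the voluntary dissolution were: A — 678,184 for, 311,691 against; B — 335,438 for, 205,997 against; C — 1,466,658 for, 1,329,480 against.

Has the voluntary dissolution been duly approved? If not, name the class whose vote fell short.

A: 2/3 of 1016827 = 677884.67, rounded up to 677885; 677,885 required, 678,184 in favor — approved.
B: 3/5 of 559027 = 335416.20, rounded up to 335417; 335,417 required, 335,438 in favor — approved.
C: a majority of 2933219 is 1466610; 1,466,610 required, 1,466,658 in favor — approved.

Approved — every class gave the required vote.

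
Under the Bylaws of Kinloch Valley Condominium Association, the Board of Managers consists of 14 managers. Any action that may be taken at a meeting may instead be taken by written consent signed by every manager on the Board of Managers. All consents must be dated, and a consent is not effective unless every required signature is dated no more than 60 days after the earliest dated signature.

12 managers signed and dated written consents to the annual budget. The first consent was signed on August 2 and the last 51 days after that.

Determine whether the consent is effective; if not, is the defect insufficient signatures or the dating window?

Signatures required: every one of 14 — unanimous means all 14, so 14 needed; 12 signed. Insufficient.
Dating window: the latest signature is 51 days after the earliest; the limit is 60 days. Within the window.

Not effective — insufficient signatures.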